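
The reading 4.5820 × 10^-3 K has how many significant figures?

5

4.5820 × 10^-3: in scientific notation every digit of the coefficient is significant.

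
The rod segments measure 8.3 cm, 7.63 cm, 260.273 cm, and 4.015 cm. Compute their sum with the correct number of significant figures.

8.3 cm + 7.63 cm + 260.273 cm + 4.015 cm = 280.218 cm.
Addition/subtraction keeps the fewest decimal places: 8.3 → 1 decimal place, 7.63 → 2 decimal places, 260.273 → 3 decimal places, 4.015 → 3 decimal places; limit is 1.
Rounded to 1 decimal place: 280.2 cm.

280.2 cm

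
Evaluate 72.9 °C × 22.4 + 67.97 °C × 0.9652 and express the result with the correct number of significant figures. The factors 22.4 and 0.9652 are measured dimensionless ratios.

72.9 × 22.4 = 1632.96 → 1.63 × 10³ °C (3 s.f., last digit at the 10^1 place).
67.97 × 0.9652 = 65.604644 → 65.60 °C (4 s.f., last digit at the 10^-2 place).
Sum: 1698.564644 °C; keep the coarser place, 10^1.
Result: 1.70 × 10³ °C.

1.70 × 10³ °C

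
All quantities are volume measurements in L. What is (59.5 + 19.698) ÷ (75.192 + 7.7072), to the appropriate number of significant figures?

9.55 × 10⁻¹

59.5 + 19.698 = 79.198, limited to 1 d.p. → 3 s.f.; 75.192 + 7.7072 = 82.8992, limited to 3 d.p. → 5 s.f.
Carrying full precision, 79.198 ÷ 82.8992 = 0.955353007025…; keep min(3, 5) = 3 s.f.
Rounded to 3 significant figures: 9.55 × 10⁻¹.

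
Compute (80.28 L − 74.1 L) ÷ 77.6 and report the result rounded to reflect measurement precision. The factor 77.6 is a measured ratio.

80.28 L − 74.1 L = 6.18 L; the difference is limited to 1 decimal place (2 s.f.).
Carrying full precision, 6.18 ÷ 77.6 = 0.0796391752577… L; 77.6 has 3 s.f., so the result keeps min(2, 3) = 2 s.f.
Rounded to 2 significant figures: 0.080 L.

0.080 L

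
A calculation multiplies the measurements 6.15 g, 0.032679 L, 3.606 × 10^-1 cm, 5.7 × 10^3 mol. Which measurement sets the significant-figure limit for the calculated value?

5.7 × 10^3 mol

6.15 g → 3 s.f.; 0.032679 L → 5 s.f.; 3.606 × 10^-1 cm → 4 s.f.; 5.7 × 10^3 mol → 2 s.f.
The fewest is 2 significant figures, from 5.7 × 10^3 mol.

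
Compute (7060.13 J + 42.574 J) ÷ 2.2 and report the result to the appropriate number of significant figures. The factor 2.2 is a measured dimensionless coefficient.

3.2 × 10³ J

7060.13 J + 42.574 J = 7102.704 J; the sum is limited to 2 decimal places (6 s.f.).
Carrying full precision, 7102.704 ÷ 2.2 = 3228.50181818… J; 2.2 has 2 s.f., so the result keeps min(6, 2) = 2 s.f.
Rounded to 2 significant figures: 3.2 × 10³ J.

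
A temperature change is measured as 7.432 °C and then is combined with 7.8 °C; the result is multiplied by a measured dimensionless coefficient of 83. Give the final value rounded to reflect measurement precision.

7.432 °C + 7.8 °C = 15.232 °C; the sum is limited to 1 decimal place (3 s.f.).
Carrying full precision, 15.232 × 83 = 1264.256 °C; 83 has 2 s.f., so the result keeps min(3, 2) = 2 s.f.
Rounded to 2 significant figures: 1.3 × 10³ °C.

1.3 × 10³ °C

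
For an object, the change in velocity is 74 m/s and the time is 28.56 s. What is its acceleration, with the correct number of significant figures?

2.6 m/s²

acceleration = 74 m/s ÷ 28.56 s = 2.59103641457… m/s².
74 has 2 significant figures; 28.56 has 4.
Division/multiplication keeps the fewest: 2 significant figures.
Rounded: 2.6 m/s².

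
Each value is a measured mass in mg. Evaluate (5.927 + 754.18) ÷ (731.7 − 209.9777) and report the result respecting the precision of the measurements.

5.927 + 754.18 = 760.107, limited to 2 d.p. → 5 s.f.; 731.7 − 209.9777 = 521.7223, limited to 1 d.p. → 4 s.f.
Carrying full precision, 760.107 ÷ 521.7223 = 1.45691874777…; keep min(5, 4) = 4 s.f.
Rounded to 4 significant figures: 1.457.

1.457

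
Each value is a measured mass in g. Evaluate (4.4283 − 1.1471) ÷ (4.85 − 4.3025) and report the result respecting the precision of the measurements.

6.0

4.4283 − 1.1471 = 3.2812, limited to 4 d.p. → 5 s.f.; 4.85 − 4.3025 = 0.5475, limited to 2 d.p. → 2 s.f.
Carrying full precision, 3.2812 ÷ 0.5475 = 5.99305936073…; keep min(5, 2) = 2 s.f.
Rounded to 2 significant figures: 6.0.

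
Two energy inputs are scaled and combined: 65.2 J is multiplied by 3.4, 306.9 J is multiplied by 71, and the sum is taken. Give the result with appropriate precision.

2.2 × 10⁴ J

65.2 × 3.4 = 221.68 → 2.2 × 10² J (2 s.f., last digit at the 10^1 place).
306.9 × 71 = 21789.9 → 2.2 × 10⁴ J (2 s.f., last digit at the 10^3 place).
Sum: 22011.58 J; keep the coarser place, 10^3.
Result: 2.2 × 10⁴ J.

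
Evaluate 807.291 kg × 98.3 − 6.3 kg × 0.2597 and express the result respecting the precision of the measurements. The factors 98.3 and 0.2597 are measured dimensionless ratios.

7.94 × 10⁴ kg

807.291 × 98.3 = 79356.7053 → 7.94 × 10⁴ kg (3 s.f., last digit at the 10^2 place).
6.3 × 0.2597 = 1.63611 → 1.6 kg (2 s.f., last digit at the 10^-1 place).
Difference: 79355.06919 kg; keep the coarser place, 10^2.
Result: 7.94 × 10⁴ kg.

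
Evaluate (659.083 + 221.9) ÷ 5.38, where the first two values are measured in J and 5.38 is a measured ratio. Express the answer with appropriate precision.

164 J

659.083 J + 221.9 J = 880.983 J; the sum is limited to 1 decimal place (4 s.f.).
Carrying full precision, 880.983 ÷ 5.38 = 163.751486989… J; 5.38 has 3 s.f., so the result keeps min(4, 3) = 3 s.f.
Rounded to 3 significant figures: 164 J.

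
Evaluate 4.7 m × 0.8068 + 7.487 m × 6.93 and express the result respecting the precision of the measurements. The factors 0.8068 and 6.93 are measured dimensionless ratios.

4.7 × 0.8068 = 3.79196 → 3.8 m (2 s.f., last digit at the 10^-1 place).
7.487 × 6.93 = 51.88491 → 51.9 m (3 s.f., last digit at the 10^-1 place).
Sum: 55.67687 m; keep the coarser place, 10^-1.
Result: 55.7 m.

55.7 m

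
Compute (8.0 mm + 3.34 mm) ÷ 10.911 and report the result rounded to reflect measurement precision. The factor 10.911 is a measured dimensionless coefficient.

8.0 mm + 3.34 mm = 11.34 mm; the sum is limited to 1 decimal place (3 s.f.).
Carrying full precision, 11.34 ÷ 10.911 = 1.03931811933… mm; 10.911 has 5 s.f., so the result keeps min(3, 5) = 3 s.f.
Rounded to 3 significant figures: 1.04 mm.

1.04 mm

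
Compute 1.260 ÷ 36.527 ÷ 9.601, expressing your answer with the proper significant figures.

0.003593

1.260 ÷ 36.527 ÷ 9.601 = 0.00359285814737…
Multiplication/division keeps the fewest significant figures: 1.260 → 4 s.f., 36.527 → 5 s.f., 9.601 → 4 s.f.; limit is 4.
Rounded to 4 significant figures: 0.003593.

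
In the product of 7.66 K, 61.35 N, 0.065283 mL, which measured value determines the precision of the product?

7.66 K

7.66 K → 3 s.f.; 61.35 N → 4 s.f.; 0.065283 mL → 5 s.f.
The fewest is 3 significant figures, from 7.66 K.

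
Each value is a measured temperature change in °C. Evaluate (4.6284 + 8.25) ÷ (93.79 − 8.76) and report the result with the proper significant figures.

1.515 × 10⁻¹

4.6284 + 8.25 = 12.8784, limited to 2 d.p. → 4 s.f.; 93.79 − 8.76 = 85.03, limited to 2 d.p. → 4 s.f.
Carrying full precision, 12.8784 ÷ 85.03 = 0.151457132777…; keep min(4, 4) = 4 s.f.
Rounded to 4 significant figures: 1.515 × 10⁻¹.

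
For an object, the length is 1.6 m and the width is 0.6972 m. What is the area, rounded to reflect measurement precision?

1.1 m²

area = 1.6 m × 0.6972 m = 1.11552 m².
1.6 has 2 significant figures; 0.6972 has 4.
Division/multiplication keeps the fewest: 2 significant figures.
Rounded: 1.1 m².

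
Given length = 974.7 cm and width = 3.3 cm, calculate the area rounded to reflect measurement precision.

3.2 × 10³ cm²

area = 974.7 cm × 3.3 cm = 3216.51 cm².
974.7 has 4 significant figures; 3.3 has 2.
Division/multiplication keeps the fewest: 2 significant figures.
Rounded: 3.2 × 10³ cm².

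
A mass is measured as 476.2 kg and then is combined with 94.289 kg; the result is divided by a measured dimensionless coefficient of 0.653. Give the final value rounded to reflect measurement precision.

476.2 kg + 94.289 kg = 570.489 kg; the sum is limited to 1 decimal place (4 s.f.).
Carrying full precision, 570.489 ÷ 0.653 = 873.643185299… kg; 0.653 has 3 s.f., so the result keeps min(4, 3) = 3 s.f.
Rounded to 3 significant figures: 874 kg.

874 kg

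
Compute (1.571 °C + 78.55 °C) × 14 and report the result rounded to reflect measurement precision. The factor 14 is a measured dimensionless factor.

1.1 × 10^3 °C

1.571 °C + 78.55 °C = 80.121 °C; the sum is limited to 2 decimal places (4 s.f.).
Carrying full precision, 80.121 × 14 = 1121.694 °C; 14 has 2 s.f., so the result keeps min(4, 2) = 2 s.f.
Rounded to 2 significant figures: 1.1 × 10^3 °C.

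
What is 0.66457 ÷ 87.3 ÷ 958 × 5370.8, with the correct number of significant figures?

0.66457 ÷ 87.3 ÷ 958 × 5370.8 = 0.0426775971801…
Multiplication/division keeps the fewest significant figures: 0.66457 → 5 s.f., 87.3 → 3 s.f., 958 → 3 s.f., 5370.8 → 5 s.f.; limit is 3.
Rounded to 3 significant figures: 0.0427.

0.0427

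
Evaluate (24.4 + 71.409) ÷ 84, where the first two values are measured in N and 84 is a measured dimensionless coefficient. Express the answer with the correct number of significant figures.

1.1 N

24.4 N + 71.409 N = 95.809 N; the sum is limited to 1 decimal place (3 s.f.).
Carrying full precision, 95.809 ÷ 84 = 1.14058333333… N; 84 has 2 s.f., so the result keeps min(3, 2) = 2 s.f.
Rounded to 2 significant figures: 1.1 N.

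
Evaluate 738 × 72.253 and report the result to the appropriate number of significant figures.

5.33 × 10^4

738 × 72.253 = 53322.714
Multiplication/division keeps the fewest significant figures: 738 → 3 s.f., 72.253 → 5 s.f.; limit is 3.
Rounded to 3 significant figures: 5.33 × 10^4.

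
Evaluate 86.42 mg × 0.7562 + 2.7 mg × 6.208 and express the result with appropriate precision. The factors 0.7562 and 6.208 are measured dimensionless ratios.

82 mg

86.42 × 0.7562 = 65.350804 → 65.35 mg (4 s.f., last digit at the 10^-2 place).
2.7 × 6.208 = 16.7616 → 17 mg (2 s.f., last digit at the 10^0 place).
Sum: 82.112404 mg; keep the coarser place, 10^0.
Result: 82 mg.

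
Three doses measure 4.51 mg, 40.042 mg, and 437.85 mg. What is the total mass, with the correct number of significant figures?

4.8240 × 10^2 mg

4.51 mg + 40.042 mg + 437.85 mg = 482.402 mg.
Addition/subtraction keeps the fewest decimal places: 4.51 → 2 decimal places, 40.042 → 3 decimal places, 437.85 → 2 decimal places; limit is 2.
Rounded to 2 decimal places: 4.8240 × 10^2 mg.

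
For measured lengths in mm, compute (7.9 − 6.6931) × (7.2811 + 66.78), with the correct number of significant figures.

89 mm²

7.9 − 6.6931 = 1.2069, limited to 1 d.p. → 2 s.f.; 7.2811 + 66.78 = 74.0611, limited to 2 d.p. → 4 s.f.
Carrying full precision, 1.2069 × 74.0611 = 89.38434159; keep min(2, 4) = 2 s.f.
Rounded to 2 significant figures: 89 mm².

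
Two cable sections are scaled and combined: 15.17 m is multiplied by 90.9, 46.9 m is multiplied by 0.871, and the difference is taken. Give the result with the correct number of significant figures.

15.17 × 90.9 = 1378.953 → 1.38 × 10^3 m (3 s.f., last digit at the 10^1 place).
46.9 × 0.871 = 40.8499 → 40.8 m (3 s.f., last digit at the 10^-1 place).
Difference: 1338.1031 m; keep the coarser place, 10^1.
Result: 1.34 × 10^3 m.

1.34 × 10^3 m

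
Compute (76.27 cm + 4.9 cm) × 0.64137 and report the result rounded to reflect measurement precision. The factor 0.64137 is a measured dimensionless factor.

76.27 cm + 4.9 cm = 81.17 cm; the sum is limited to 1 decimal place (3 s.f.).
Carrying full precision, 81.17 × 0.64137 = 52.0600029 cm; 0.64137 has 5 s.f., so the result keeps min(3, 5) = 3 s.f.
Rounded to 3 significant figures: 52.1 cm.

52.1 cm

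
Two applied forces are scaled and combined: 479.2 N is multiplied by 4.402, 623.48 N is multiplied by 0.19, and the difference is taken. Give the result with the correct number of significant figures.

1.99 × 10^3 N

479.2 × 4.402 = 2109.4384 → 2109 N (4 s.f., last digit at the 10^0 place).
623.48 × 0.19 = 118.4612 → 1.2 × 10^2 N (2 s.f., last digit at the 10^1 place).
Difference: 1990.9772 N; keep the coarser place, 10^1.
Result: 1.99 × 10^3 N.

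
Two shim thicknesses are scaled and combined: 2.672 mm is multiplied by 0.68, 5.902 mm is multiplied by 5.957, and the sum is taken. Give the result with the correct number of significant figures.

37.0 mm

2.672 × 0.68 = 1.81696 → 1.8 mm (2 s.f., last digit at the 10^-1 place).
5.902 × 5.957 = 35.158214 → 35.16 mm (4 s.f., last digit at the 10^-2 place).
Sum: 36.975174 mm; keep the coarser place, 10^-1.
Result: 37.0 mm.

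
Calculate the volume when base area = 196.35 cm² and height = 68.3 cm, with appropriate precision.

1.34 × 10^4 cm³

volume = 196.35 cm² × 68.3 cm = 13410.705 cm³.
196.35 has 5 significant figures; 68.3 has 3.
Division/multiplication keeps the fewest: 3 significant figures.
Rounded: 1.34 × 10^4 cm³.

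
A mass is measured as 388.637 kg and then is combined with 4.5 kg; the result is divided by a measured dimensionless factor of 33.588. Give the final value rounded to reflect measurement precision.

388.637 kg + 4.5 kg = 393.137 kg; the sum is limited to 1 decimal place (4 s.f.).
Carrying full precision, 393.137 ÷ 33.588 = 11.7046861975… kg; 33.588 has 5 s.f., so the result keeps min(4, 5) = 4 s.f.
Rounded to 4 significant figures: 11.70 kg.

11.70 kg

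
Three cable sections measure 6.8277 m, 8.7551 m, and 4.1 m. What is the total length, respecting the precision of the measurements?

19.7 m

6.8277 m + 8.7551 m + 4.1 m = 19.6828 m.
Addition/subtraction keeps the fewest decimal places: 6.8277 → 4 decimal places, 8.7551 → 4 decimal places, 4.1 → 1 decimal place; limit is 1.
Rounded to 1 decimal place: 19.7 m.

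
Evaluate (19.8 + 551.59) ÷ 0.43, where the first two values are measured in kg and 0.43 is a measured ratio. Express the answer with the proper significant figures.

1.3 × 10³ kg

19.8 kg + 551.59 kg = 571.39 kg; the sum is limited to 1 decimal place (4 s.f.).
Carrying full precision, 571.39 ÷ 0.43 = 1328.81395349… kg; 0.43 has 2 s.f., so the result keeps min(4, 2) = 2 s.f.
Rounded to 2 significant figures: 1.3 × 10³ kg.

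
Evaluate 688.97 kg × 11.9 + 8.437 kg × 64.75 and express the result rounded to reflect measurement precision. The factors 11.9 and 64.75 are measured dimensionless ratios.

688.97 × 11.9 = 8198.743 → 8.20 × 10^3 kg (3 s.f., last digit at the 10^1 place).
8.437 × 64.75 = 546.29575 → 546.3 kg (4 s.f., last digit at the 10^-1 place).
Sum: 8745.03875 kg; keep the coarser place, 10^1.
Result: 8.75 × 10^3 kg.

8.75 × 10^3 kg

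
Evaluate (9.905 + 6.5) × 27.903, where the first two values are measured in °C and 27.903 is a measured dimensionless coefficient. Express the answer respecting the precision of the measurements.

458 °C

9.905 °C + 6.5 °C = 16.405 °C; the sum is limited to 1 decimal place (3 s.f.).
Carrying full precision, 16.405 × 27.903 = 457.748715 °C; 27.903 has 5 s.f., so the result keeps min(3, 5) = 3 s.f.
Rounded to 3 significant figures: 458 °C.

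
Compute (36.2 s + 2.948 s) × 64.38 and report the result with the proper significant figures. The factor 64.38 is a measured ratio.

2.52 × 10^3 s

36.2 s + 2.948 s = 39.148 s; the sum is limited to 1 decimal place (3 s.f.).
Carrying full precision, 39.148 × 64.38 = 2520.34824 s; 64.38 has 4 s.f., so the result keeps min(3, 4) = 3 s.f.
Rounded to 3 significant figures: 2.52 × 10^3 s.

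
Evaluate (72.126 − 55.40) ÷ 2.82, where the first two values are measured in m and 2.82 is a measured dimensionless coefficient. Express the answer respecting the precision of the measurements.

72.126 m − 55.40 m = 16.726 m; the difference is limited to 2 decimal places (4 s.f.).
Carrying full precision, 16.726 ÷ 2.82 = 5.93120567376… m; 2.82 has 3 s.f., so the result keeps min(4, 3) = 3 s.f.
Rounded to 3 significant figures: 5.93 m.

5.93 m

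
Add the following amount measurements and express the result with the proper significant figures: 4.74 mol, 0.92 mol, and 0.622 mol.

6.28 mol

4.74 mol + 0.92 mol + 0.622 mol = 6.282 mol.
Addition/subtraction keeps the fewest decimal places: 4.74 → 2 decimal places, 0.92 → 2 decimal places, 0.622 → 3 decimal places; limit is 2.
Rounded to 2 decimal places: 6.28 mol.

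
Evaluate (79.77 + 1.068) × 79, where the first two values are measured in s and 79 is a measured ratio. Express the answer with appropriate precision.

6.4 × 10³ s

79.77 s + 1.068 s = 80.838 s; the sum is limited to 2 decimal places (4 s.f.).
Carrying full precision, 80.838 × 79 = 6386.202 s; 79 has 2 s.f., so the result keeps min(4, 2) = 2 s.f.
Rounded to 2 significant figures: 6.4 × 10³ s.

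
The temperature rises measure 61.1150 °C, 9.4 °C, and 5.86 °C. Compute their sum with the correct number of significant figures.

76.4 °C

61.1150 °C + 9.4 °C + 5.86 °C = 76.3750 °C.
Addition/subtraction keeps the fewest decimal places: 61.1150 → 4 decimal places, 9.4 → 1 decimal place, 5.86 → 2 decimal places; limit is 1.
Rounded to 1 decimal place: 76.4 °C.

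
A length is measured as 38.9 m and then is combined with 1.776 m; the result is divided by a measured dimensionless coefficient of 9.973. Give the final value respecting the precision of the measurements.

38.9 m + 1.776 m = 40.676 m; the sum is limited to 1 decimal place (3 s.f.).
Carrying full precision, 40.676 ÷ 9.973 = 4.07861225308… m; 9.973 has 4 s.f., so the result keeps min(3, 4) = 3 s.f.
Rounded to 3 significant figures: 4.08 m.

4.08 m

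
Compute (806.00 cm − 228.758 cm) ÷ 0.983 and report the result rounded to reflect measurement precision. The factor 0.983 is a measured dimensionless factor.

5.87 × 10² cm

806.00 cm − 228.758 cm = 577.242 cm; the difference is limited to 2 decimal places (5 s.f.).
Carrying full precision, 577.242 ÷ 0.983 = 587.224821974… cm; 0.983 has 3 s.f., so the result keeps min(5, 3) = 3 s.f.
Rounded to 3 significant figures: 5.87 × 10² cm.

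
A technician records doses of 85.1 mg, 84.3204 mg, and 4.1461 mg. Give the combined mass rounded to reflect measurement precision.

173.6 mg

85.1 mg + 84.3204 mg + 4.1461 mg = 173.5665 mg.
Addition/subtraction keeps the fewest decimal places: 85.1 → 1 decimal place, 84.3204 → 4 decimal places, 4.1461 → 4 decimal places; limit is 1.
Rounded to 1 decimal place: 173.6 mg.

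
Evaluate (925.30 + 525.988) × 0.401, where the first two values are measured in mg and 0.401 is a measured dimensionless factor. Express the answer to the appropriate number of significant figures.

925.30 mg + 525.988 mg = 1451.288 mg; the sum is limited to 2 decimal places (6 s.f.).
Carrying full precision, 1451.288 × 0.401 = 581.966488 mg; 0.401 has 3 s.f., so the result keeps min(6, 3) = 3 s.f.
Rounded to 3 significant figures: 582 mg.

582 mg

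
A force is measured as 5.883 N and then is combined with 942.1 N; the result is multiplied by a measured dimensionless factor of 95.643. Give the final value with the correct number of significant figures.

5.883 N + 942.1 N = 947.983 N; the sum is limited to 1 decimal place (4 s.f.).
Carrying full precision, 947.983 × 95.643 = 90667.938069 N; 95.643 has 5 s.f., so the result keeps min(4, 5) = 4 s.f.
Rounded to 4 significant figures: 9.067 × 10^4 N.

9.067 × 10^4 N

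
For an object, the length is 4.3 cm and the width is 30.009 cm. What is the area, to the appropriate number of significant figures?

1.3 × 10^2 cm²

area = 4.3 cm × 30.009 cm = 129.0387 cm².
4.3 has 2 significant figures; 30.009 has 5.
Division/multiplication keeps the fewest: 2 significant figures.
Rounded: 1.3 × 10^2 cm².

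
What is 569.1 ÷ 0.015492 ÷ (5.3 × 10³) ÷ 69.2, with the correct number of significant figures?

569.1 ÷ 0.015492 ÷ (5.3 × 10³) ÷ 69.2 = 0.100161111021…
Multiplication/division keeps the fewest significant figures: 569.1 → 4 s.f., 0.015492 → 5 s.f., 5.3 × 10³ → 2 s.f., 69.2 → 3 s.f.; limit is 2.
Rounded to 2 significant figures: 0.10.

0.10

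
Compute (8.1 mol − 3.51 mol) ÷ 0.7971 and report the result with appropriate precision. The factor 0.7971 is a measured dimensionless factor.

8.1 mol − 3.51 mol = 4.59 mol; the difference is limited to 1 decimal place (2 s.f.).
Carrying full precision, 4.59 ÷ 0.7971 = 5.75837410613… mol; 0.7971 has 4 s.f., so the result keeps min(2, 4) = 2 s.f.
Rounded to 2 significant figures: 5.8 mol.

5.8 mol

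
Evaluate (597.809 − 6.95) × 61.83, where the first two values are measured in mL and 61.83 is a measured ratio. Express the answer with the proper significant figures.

3.653 × 10^4 mL

597.809 mL − 6.95 mL = 590.859 mL; the difference is limited to 2 decimal places (5 s.f.).
Carrying full precision, 590.859 × 61.83 = 36532.81197 mL; 61.83 has 4 s.f., so the result keeps min(5, 4) = 4 s.f.
Rounded to 4 significant figures: 3.653 × 10^4 mL.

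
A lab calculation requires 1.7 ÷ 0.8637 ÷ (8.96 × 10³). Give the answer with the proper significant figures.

1.7 ÷ 0.8637 ÷ (8.96 × 10³) = 0.000219673663144…
Multiplication/division keeps the fewest significant figures: 1.7 → 2 s.f., 0.8637 → 4 s.f., 8.96 × 10³ → 3 s.f.; limit is 2.
Rounded to 2 significant figures: 2.2 × 10⁻⁴.

2.2 × 10⁻⁴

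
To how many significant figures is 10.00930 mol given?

10.00930: trailing zeros after a decimal point are significant; zeros between nonzero digits are significant.

7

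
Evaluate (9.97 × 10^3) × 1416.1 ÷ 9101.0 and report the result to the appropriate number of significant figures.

(9.97 × 10^3) × 1416.1 ÷ 9101.0 = 1551.31491045…
Multiplication/division keeps the fewest significant figures: 9.97 × 10^3 → 3 s.f., 1416.1 → 5 s.f., 9101.0 → 5 s.f.; limit is 3.
Rounded to 3 significant figures: 1.55 × 10^3.

1.55 × 10^3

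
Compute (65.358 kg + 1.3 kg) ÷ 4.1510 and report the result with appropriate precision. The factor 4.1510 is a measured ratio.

16.1 kg

65.358 kg + 1.3 kg = 66.658 kg; the sum is limited to 1 decimal place (3 s.f.).
Carrying full precision, 66.658 ÷ 4.1510 = 16.058299205… kg; 4.1510 has 5 s.f., so the result keeps min(3, 5) = 3 s.f.
Rounded to 3 significant figures: 16.1 kg.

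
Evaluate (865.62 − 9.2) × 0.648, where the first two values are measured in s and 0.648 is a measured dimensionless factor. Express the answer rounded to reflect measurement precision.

5.55 × 10² s

865.62 s − 9.2 s = 856.42 s; the difference is limited to 1 decimal place (4 s.f.).
Carrying full precision, 856.42 × 0.648 = 554.96016 s; 0.648 has 3 s.f., so the result keeps min(4, 3) = 3 s.f.
Rounded to 3 significant figures: 5.55 × 10² s.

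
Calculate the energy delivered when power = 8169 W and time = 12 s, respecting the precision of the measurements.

9.8 × 10⁴ J

energy delivered = 8169 W × 12 s = 98028 J.
8169 has 4 significant figures; 12 has 2.
Division/multiplication keeps the fewest: 2 significant figures.
Rounded: 9.8 × 10⁴ J.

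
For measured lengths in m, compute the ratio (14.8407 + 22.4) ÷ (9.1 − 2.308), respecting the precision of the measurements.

5.5

14.8407 + 22.4 = 37.2407, limited to 1 d.p. → 3 s.f.; 9.1 − 2.308 = 6.792, limited to 1 d.p. → 2 s.f.
Carrying full precision, 37.2407 ÷ 6.792 = 5.48302414605…; keep min(3, 2) = 2 s.f.
Rounded to 2 significant figures: 5.5.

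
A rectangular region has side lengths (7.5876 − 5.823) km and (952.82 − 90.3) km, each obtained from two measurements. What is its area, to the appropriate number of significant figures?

1522 km²

7.5876 − 5.823 = 1.7646, limited to 3 d.p. → 4 s.f.; 952.82 − 90.3 = 862.52, limited to 1 d.p. → 4 s.f.
Carrying full precision, 1.7646 × 862.52 = 1522.002792; keep min(4, 4) = 4 s.f.
Rounded to 4 significant figures: 1522 km².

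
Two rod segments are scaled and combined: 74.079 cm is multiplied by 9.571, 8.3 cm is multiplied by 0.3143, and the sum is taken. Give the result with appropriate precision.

711.6 cm

74.079 × 9.571 = 709.010109 → 709.0 cm (4 s.f., last digit at the 10^-1 place).
8.3 × 0.3143 = 2.60869 → 2.6 cm (2 s.f., last digit at the 10^-1 place).
Sum: 711.618799 cm; keep the coarser place, 10^-1.
Result: 711.6 cm.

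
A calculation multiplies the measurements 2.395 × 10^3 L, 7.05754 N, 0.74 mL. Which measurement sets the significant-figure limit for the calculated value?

2.395 × 10^3 L → 4 s.f.; 7.05754 N → 6 s.f.; 0.74 mL → 2 s.f.
The fewest is 2 significant figures, from 0.74 mL.

0.74 mL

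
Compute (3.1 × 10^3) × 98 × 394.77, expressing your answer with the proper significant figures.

1.2 × 10^8

(3.1 × 10^3) × 98 × 394.77 = 119931126
Multiplication/division keeps the fewest significant figures: 3.1 × 10^3 → 2 s.f., 98 → 2 s.f., 394.77 → 5 s.f.; limit is 2.
Rounded to 2 significant figures: 1.2 × 10^8.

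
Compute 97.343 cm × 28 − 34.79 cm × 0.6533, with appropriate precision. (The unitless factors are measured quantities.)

2.7 × 10^3 cm

97.343 × 28 = 2725.604 → 2.7 × 10^3 cm (2 s.f., last digit at the 10^2 place).
34.79 × 0.6533 = 22.728307 → 22.73 cm (4 s.f., last digit at the 10^-2 place).
Difference: 2702.875693 cm; keep the coarser place, 10^2.
Result: 2.7 × 10^3 cm.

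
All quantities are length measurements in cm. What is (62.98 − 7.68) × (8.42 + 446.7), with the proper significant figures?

2.517 × 10⁴ cm²

62.98 − 7.68 = 55.30, limited to 2 d.p. → 4 s.f.; 8.42 + 446.7 = 455.12, limited to 1 d.p. → 4 s.f.
Carrying full precision, 55.30 × 455.12 = 25168.136; keep min(4, 4) = 4 s.f.
Rounded to 4 significant figures: 2.517 × 10⁴ cm².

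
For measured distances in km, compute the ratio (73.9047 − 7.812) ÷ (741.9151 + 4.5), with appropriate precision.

73.9047 − 7.812 = 66.0927, limited to 3 d.p. → 5 s.f.; 741.9151 + 4.5 = 746.4151, limited to 1 d.p. → 4 s.f.
Carrying full precision, 66.0927 ÷ 746.4151 = 0.088546842099…; keep min(5, 4) = 4 s.f.
Rounded to 4 significant figures: 0.08855.

0.08855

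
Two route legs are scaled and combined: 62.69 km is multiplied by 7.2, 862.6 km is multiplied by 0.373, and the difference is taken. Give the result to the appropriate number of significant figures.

1.3 × 10^2 km

62.69 × 7.2 = 451.368 → 4.5 × 10^2 km (2 s.f., last digit at the 10^1 place).
862.6 × 0.373 = 321.7498 → 322 km (3 s.f., last digit at the 10^0 place).
Difference: 129.6182 km; keep the coarser place, 10^1.
Result: 1.3 × 10^2 km.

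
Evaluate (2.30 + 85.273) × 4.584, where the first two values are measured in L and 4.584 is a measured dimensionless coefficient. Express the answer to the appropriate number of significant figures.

2.30 L + 85.273 L = 87.573 L; the sum is limited to 2 decimal places (4 s.f.).
Carrying full precision, 87.573 × 4.584 = 401.434632 L; 4.584 has 4 s.f., so the result keeps min(4, 4) = 4 s.f.
Rounded to 4 significant figures: 401.4 L.

401.4 L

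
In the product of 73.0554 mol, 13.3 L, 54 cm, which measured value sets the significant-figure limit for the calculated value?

73.0554 mol → 6 s.f.; 13.3 L → 3 s.f.; 54 cm → 2 s.f.
The fewest is 2 significant figures, from 54 cm.

54 cm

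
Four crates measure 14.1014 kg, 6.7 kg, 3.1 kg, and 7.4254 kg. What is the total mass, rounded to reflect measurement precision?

31.3 kg

14.1014 kg + 6.7 kg + 3.1 kg + 7.4254 kg = 31.3268 kg.
Addition/subtraction keeps the fewest decimal places: 14.1014 → 4 decimal places, 6.7 → 1 decimal place, 3.1 → 1 decimal place, 7.4254 → 4 decimal places; limit is 1.
Rounded to 1 decimal place: 31.3 kg.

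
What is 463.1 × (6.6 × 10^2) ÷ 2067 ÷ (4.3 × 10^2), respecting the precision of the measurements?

3.4 × 10^-1

463.1 × (6.6 × 10^2) ÷ 2067 ÷ (4.3 × 10^2) = 0.343882269551…
Multiplication/division keeps the fewest significant figures: 463.1 → 4 s.f., 6.6 × 10^2 → 2 s.f., 2067 → 4 s.f., 4.3 × 10^2 → 2 s.f.; limit is 2.
Rounded to 2 significant figures: 3.4 × 10^-1.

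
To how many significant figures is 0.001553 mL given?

4

0.001553: leading zeros are not significant.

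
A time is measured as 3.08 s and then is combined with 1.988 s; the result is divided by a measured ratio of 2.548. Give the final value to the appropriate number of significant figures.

1.99 s

3.08 s + 1.988 s = 5.068 s; the sum is limited to 2 decimal places (3 s.f.).
Carrying full precision, 5.068 ÷ 2.548 = 1.98901098901… s; 2.548 has 4 s.f., so the result keeps min(3, 4) = 3 s.f.
Rounded to 3 significant figures: 1.99 s.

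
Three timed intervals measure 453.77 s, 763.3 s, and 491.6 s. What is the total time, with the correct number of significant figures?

1708.7 s

453.77 s + 763.3 s + 491.6 s = 1708.67 s.
Addition/subtraction keeps the fewest decimal places: 453.77 → 2 decimal places, 763.3 → 1 decimal place, 491.6 → 1 decimal place; limit is 1.
Rounded to 1 decimal place: 1708.7 s.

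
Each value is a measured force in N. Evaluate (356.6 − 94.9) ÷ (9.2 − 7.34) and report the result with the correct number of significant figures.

356.6 − 94.9 = 261.7, limited to 1 d.p. → 4 s.f.; 9.2 − 7.34 = 1.86, limited to 1 d.p. → 2 s.f.
Carrying full precision, 261.7 ÷ 1.86 = 140.698924731…; keep min(4, 2) = 2 s.f.
Rounded to 2 significant figures: 1.4 × 10^2.

1.4 × 10^2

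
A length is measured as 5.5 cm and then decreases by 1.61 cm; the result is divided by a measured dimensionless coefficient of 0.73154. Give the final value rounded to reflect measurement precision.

5.3 cm

5.5 cm − 1.61 cm = 3.89 cm; the difference is limited to 1 decimal place (2 s.f.).
Carrying full precision, 3.89 ÷ 0.73154 = 5.3175492796… cm; 0.73154 has 5 s.f., so the result keeps min(2, 5) = 2 s.f.
Rounded to 2 significant figures: 5.3 cm.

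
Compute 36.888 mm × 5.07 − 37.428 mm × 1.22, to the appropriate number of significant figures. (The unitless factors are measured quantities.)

1.41 × 10^2 mm

36.888 × 5.07 = 187.02216 → 187 mm (3 s.f., last digit at the 10^0 place).
37.428 × 1.22 = 45.66216 → 45.7 mm (3 s.f., last digit at the 10^-1 place).
Difference: 141.36 mm; keep the coarser place, 10^0.
Result: 1.41 × 10^2 mm.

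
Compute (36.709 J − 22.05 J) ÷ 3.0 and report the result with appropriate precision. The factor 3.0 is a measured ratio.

4.9 J

36.709 J − 22.05 J = 14.659 J; the difference is limited to 2 decimal places (4 s.f.).
Carrying full precision, 14.659 ÷ 3.0 = 4.88633333333… J; 3.0 has 2 s.f., so the result keeps min(4, 2) = 2 s.f.
Rounded to 2 significant figures: 4.9 J.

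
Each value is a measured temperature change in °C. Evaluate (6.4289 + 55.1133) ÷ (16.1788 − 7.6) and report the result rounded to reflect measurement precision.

7.2

6.4289 + 55.1133 = 61.5422, limited to 4 d.p. → 6 s.f.; 16.1788 − 7.6 = 8.5788, limited to 1 d.p. → 2 s.f.
Carrying full precision, 61.5422 ÷ 8.5788 = 7.17375390498…; keep min(6, 2) = 2 s.f.
Rounded to 2 significant figures: 7.2.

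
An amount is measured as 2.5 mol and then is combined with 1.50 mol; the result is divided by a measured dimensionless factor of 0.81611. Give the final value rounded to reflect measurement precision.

2.5 mol + 1.50 mol = 4.00 mol; the sum is limited to 1 decimal place (2 s.f.).
Carrying full precision, 4.00 ÷ 0.81611 = 4.90130006984… mol; 0.81611 has 5 s.f., so the result keeps min(2, 5) = 2 s.f.
Rounded to 2 significant figures: 4.9 mol.

4.9 mol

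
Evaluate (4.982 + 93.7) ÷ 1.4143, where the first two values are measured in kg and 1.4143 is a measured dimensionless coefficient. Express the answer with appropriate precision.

69.8 kg

4.982 kg + 93.7 kg = 98.682 kg; the sum is limited to 1 decimal place (3 s.f.).
Carrying full precision, 98.682 ÷ 1.4143 = 69.7744467228… kg; 1.4143 has 5 s.f., so the result keeps min(3, 5) = 3 s.f.
Rounded to 3 significant figures: 69.8 kg.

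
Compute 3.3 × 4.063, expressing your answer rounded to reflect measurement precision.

13

3.3 × 4.063 = 13.4079
Multiplication/division keeps the fewest significant figures: 3.3 → 2 s.f., 4.063 → 4 s.f.; limit is 2.
Rounded to 2 significant figures: 13.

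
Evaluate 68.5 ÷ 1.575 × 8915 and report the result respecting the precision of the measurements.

3.88 × 10⁵

68.5 ÷ 1.575 × 8915 = 387731.746032…
Multiplication/division keeps the fewest significant figures: 68.5 → 3 s.f., 1.575 → 4 s.f., 8915 → 4 s.f.; limit is 3.
Rounded to 3 significant figures: 3.88 × 10⁵.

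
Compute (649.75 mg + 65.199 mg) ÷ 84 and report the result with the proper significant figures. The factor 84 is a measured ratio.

649.75 mg + 65.199 mg = 714.949 mg; the sum is limited to 2 decimal places (5 s.f.).
Carrying full precision, 714.949 ÷ 84 = 8.51129761905… mg; 84 has 2 s.f., so the result keeps min(5, 2) = 2 s.f.
Rounded to 2 significant figures: 8.5 mg.

8.5 mg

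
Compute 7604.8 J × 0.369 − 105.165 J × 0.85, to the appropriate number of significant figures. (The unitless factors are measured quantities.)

7604.8 × 0.369 = 2806.1712 → 2.81 × 10^3 J (3 s.f., last digit at the 10^1 place).
105.165 × 0.85 = 89.39025 → 89 J (2 s.f., last digit at the 10^0 place).
Difference: 2716.78095 J; keep the coarser place, 10^1.
Result: 2.72 × 10^3 J.

2.72 × 10^3 J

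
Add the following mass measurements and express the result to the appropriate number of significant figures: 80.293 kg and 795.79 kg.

80.293 kg + 795.79 kg = 876.083 kg.
Addition/subtraction keeps the fewest decimal places: 80.293 → 3 decimal places, 795.79 → 2 decimal places; limit is 2.
Rounded to 2 decimal places: 876.08 kg.

876.08 kg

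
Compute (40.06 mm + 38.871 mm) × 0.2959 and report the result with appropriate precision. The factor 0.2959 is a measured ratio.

23.36 mm

40.06 mm + 38.871 mm = 78.931 mm; the sum is limited to 2 decimal places (4 s.f.).
Carrying full precision, 78.931 × 0.2959 = 23.3556829 mm; 0.2959 has 4 s.f., so the result keeps min(4, 4) = 4 s.f.
Rounded to 4 significant figures: 23.36 mm.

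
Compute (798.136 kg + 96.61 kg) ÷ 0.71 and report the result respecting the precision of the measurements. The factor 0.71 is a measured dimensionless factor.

798.136 kg + 96.61 kg = 894.746 kg; the sum is limited to 2 decimal places (5 s.f.).
Carrying full precision, 894.746 ÷ 0.71 = 1260.2056338… kg; 0.71 has 2 s.f., so the result keeps min(5, 2) = 2 s.f.
Rounded to 2 significant figures: 1.3 × 10^3 kg.

1.3 × 10^3 kg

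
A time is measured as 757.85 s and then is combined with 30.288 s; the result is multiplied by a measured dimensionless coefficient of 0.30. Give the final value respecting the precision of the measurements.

757.85 s + 30.288 s = 788.138 s; the sum is limited to 2 decimal places (5 s.f.).
Carrying full precision, 788.138 × 0.30 = 236.4414 s; 0.30 has 2 s.f., so the result keeps min(5, 2) = 2 s.f.
Rounded to 2 significant figures: 2.4 × 10² s.

2.4 × 10² s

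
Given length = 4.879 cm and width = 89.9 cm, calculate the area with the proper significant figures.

439 cm²

area = 4.879 cm × 89.9 cm = 438.6221 cm².
4.879 has 4 significant figures; 89.9 has 3.
Division/multiplication keeps the fewest: 3 significant figures.
Rounded: 439 cm².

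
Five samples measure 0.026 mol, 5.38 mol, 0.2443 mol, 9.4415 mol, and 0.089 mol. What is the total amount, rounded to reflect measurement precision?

0.026 mol + 5.38 mol + 0.2443 mol + 9.4415 mol + 0.089 mol = 15.1808 mol.
Addition/subtraction keeps the fewest decimal places: 0.026 → 3 decimal places, 5.38 → 2 decimal places, 0.2443 → 4 decimal places, 9.4415 → 4 decimal places, 0.089 → 3 decimal places; limit is 2.
Rounded to 2 decimal places: 15.18 mol.

15.18 mol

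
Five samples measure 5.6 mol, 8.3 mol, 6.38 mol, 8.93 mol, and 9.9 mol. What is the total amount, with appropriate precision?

39.1 mol

5.6 mol + 8.3 mol + 6.38 mol + 8.93 mol + 9.9 mol = 39.11 mol.
Addition/subtraction keeps the fewest decimal places: 5.6 → 1 decimal place, 8.3 → 1 decimal place, 6.38 → 2 decimal places, 8.93 → 2 decimal places, 9.9 → 1 decimal place; limit is 1.
Rounded to 1 decimal place: 39.1 mol.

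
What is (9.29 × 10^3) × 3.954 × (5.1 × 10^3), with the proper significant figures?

1.9 × 10^8

(9.29 × 10^3) × 3.954 × (5.1 × 10^3) = 187336566
Multiplication/division keeps the fewest significant figures: 9.29 × 10^3 → 3 s.f., 3.954 → 4 s.f., 5.1 × 10^3 → 2 s.f.; limit is 2.
Rounded to 2 significant figures: 1.9 × 10^8.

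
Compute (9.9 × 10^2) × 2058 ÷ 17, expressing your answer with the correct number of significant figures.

1.2 × 10^5

(9.9 × 10^2) × 2058 ÷ 17 = 119848.235294…
Multiplication/division keeps the fewest significant figures: 9.9 × 10^2 → 2 s.f., 2058 → 4 s.f., 17 → 2 s.f.; limit is 2.
Rounded to 2 significant figures: 1.2 × 10^5.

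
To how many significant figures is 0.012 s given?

0.012: leading zeros are not significant.

2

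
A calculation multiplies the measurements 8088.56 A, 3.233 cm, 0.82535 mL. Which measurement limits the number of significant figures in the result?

3.233 cm

8088.56 A → 6 s.f.; 3.233 cm → 4 s.f.; 0.82535 mL → 5 s.f.
The fewest is 4 significant figures, from 3.233 cm.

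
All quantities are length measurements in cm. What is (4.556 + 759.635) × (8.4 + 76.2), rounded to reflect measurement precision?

6.47 × 10^4 cm²

4.556 + 759.635 = 764.191, limited to 3 d.p. → 6 s.f.; 8.4 + 76.2 = 84.6, limited to 1 d.p. → 3 s.f.
Carrying full precision, 764.191 × 84.6 = 64650.5586; keep min(6, 3) = 3 s.f.
Rounded to 3 significant figures: 6.47 × 10^4 cm².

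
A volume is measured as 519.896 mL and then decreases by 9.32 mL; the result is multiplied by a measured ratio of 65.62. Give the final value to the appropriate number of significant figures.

519.896 mL − 9.32 mL = 510.576 mL; the difference is limited to 2 decimal places (5 s.f.).
Carrying full precision, 510.576 × 65.62 = 33503.99712 mL; 65.62 has 4 s.f., so the result keeps min(5, 4) = 4 s.f.
Rounded to 4 significant figures: 3.350 × 10^4 mL.

3.350 × 10^4 mL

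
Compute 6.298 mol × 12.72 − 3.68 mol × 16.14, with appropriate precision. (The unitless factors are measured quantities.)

20.7 mol

6.298 × 12.72 = 80.11056 → 80.11 mol (4 s.f., last digit at the 10^-2 place).
3.68 × 16.14 = 59.3952 → 59.4 mol (3 s.f., last digit at the 10^-1 place).
Difference: 20.71536 mol; keep the coarser place, 10^-1.
Result: 20.7 mol.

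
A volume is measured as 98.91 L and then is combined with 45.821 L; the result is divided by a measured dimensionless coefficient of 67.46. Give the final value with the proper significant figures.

98.91 L + 45.821 L = 144.731 L; the sum is limited to 2 decimal places (5 s.f.).
Carrying full precision, 144.731 ÷ 67.46 = 2.14543433146… L; 67.46 has 4 s.f., so the result keeps min(5, 4) = 4 s.f.
Rounded to 4 significant figures: 2.145 L.

2.145 L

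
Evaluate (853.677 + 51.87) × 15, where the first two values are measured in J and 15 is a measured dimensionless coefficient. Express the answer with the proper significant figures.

853.677 J + 51.87 J = 905.547 J; the sum is limited to 2 decimal places (5 s.f.).
Carrying full precision, 905.547 × 15 = 13583.205 J; 15 has 2 s.f., so the result keeps min(5, 2) = 2 s.f.
Rounded to 2 significant figures: 1.4 × 10⁴ J.

1.4 × 10⁴ J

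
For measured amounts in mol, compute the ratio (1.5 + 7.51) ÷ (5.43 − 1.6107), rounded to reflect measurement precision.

1.5 + 7.51 = 9.01, limited to 1 d.p. → 2 s.f.; 5.43 − 1.6107 = 3.8193, limited to 2 d.p. → 3 s.f.
Carrying full precision, 9.01 ÷ 3.8193 = 2.35907103396…; keep min(2, 3) = 2 s.f.
Rounded to 2 significant figures: 2.4.

2.4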